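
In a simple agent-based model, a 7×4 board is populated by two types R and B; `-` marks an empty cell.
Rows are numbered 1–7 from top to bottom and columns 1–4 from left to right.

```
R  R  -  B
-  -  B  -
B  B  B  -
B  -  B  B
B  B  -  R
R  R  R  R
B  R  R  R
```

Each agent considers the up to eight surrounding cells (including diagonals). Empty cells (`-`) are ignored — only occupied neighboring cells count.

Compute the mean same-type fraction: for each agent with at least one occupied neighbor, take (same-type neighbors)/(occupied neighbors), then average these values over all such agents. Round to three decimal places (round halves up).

(1,1)R 1/1
(1,2)R 1/2
(1,4)B 1/1
(2,3)B 3/4
(3,1)B 2/2
(3,2)B 5/5
(3,3)B 4/4
(4,1)B 4/4
(4,3)B 4/5
(4,4)B 2/3
(5,1)B 2/4
(5,2)B 3/6
(5,4)R 2/4
(6,1)R 2/5
(6,2)R 4/7
(6,3)R 6/7
(6,4)R 4/4
(7,1)B 0/3
(7,2)R 4/5
(7,3)R 5/5
(7,4)R 3/3
Sum over 21 agents: 1/1 + 1/2 + 1/1 + 3/4 + 2/2 + 5/5 + 4/4 + 4/4 + 4/5 + 2/3 + 2/4 + 3/6 + 2/4 + 2/5 + 4/7 + 6/7 + 4/4 + 0/3 + 4/5 + 5/5 + 3/3 = 1331/84; mean = 1331/84 ÷ 21 = 1331/1764 = 0.754535… → 0.755.

0.755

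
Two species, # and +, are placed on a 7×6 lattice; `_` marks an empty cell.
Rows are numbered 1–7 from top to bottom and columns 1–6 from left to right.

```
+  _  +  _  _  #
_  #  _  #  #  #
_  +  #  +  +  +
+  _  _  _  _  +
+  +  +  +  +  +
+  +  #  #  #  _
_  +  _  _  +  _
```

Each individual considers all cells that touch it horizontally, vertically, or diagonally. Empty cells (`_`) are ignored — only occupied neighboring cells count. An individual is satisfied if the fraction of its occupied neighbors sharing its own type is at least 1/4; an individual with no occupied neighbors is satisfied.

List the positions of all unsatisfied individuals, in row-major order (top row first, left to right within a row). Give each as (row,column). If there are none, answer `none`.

(1,1), (1,3), (6,3), (6,5), (7,5)

(1,1)+ 0/1 not
(1,3)+ 0/2 not
(1,6)# 2/2 satisfied
(2,2)# 1/4 satisfied
(2,4)# 2/5 satisfied
(2,5)# 3/6 satisfied
(2,6)# 2/4 satisfied
(3,2)+ 1/3 satisfied
(3,3)# 2/4 satisfied
(3,4)+ 1/4 satisfied
(3,5)+ 3/6 satisfied
(3,6)+ 2/4 satisfied
(4,1)+ 3/3 satisfied
(4,6)+ 4/4 satisfied
(5,1)+ 4/4 satisfied
(5,2)+ 5/6 satisfied
(5,3)+ 3/5 satisfied
(5,4)+ 2/5 satisfied
(5,5)+ 3/5 satisfied
(5,6)+ 2/3 satisfied
(6,1)+ 4/4 satisfied
(6,2)+ 5/6 satisfied
(6,3)# 1/6 not
(6,4)# 2/6 satisfied
(6,5)# 1/5 not
(7,2)+ 2/3 satisfied
(7,5)+ 0/2 not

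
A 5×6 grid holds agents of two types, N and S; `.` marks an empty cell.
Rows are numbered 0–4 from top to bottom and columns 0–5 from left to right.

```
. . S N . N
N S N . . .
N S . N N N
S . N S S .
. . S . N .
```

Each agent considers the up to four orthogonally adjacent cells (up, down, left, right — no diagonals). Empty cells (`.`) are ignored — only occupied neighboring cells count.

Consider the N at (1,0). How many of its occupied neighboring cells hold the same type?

1

Occupied neighbors of (1,0): (2,0)=N, (1,1)=S.
Same type (N): 1 of 2.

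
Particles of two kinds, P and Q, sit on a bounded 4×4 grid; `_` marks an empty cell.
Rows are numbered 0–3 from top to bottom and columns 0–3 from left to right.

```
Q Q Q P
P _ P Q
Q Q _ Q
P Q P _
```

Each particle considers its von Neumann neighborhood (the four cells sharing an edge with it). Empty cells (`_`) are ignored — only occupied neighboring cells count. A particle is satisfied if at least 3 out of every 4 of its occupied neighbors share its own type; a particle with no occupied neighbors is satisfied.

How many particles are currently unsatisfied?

Row 0: (0,0)Q 1/2 ✗ · (0,1)Q 2/2 ✓ · (0,2)Q 1/3 ✗ · (0,3)P 0/2 ✗
Row 1: (1,0)P 0/2 ✗ · (1,2)P 0/2 ✗ · (1,3)Q 1/3 ✗
Row 2: (2,0)Q 1/3 ✗ · (2,1)Q 2/2 ✓ · (2,3)Q 1/1 ✓
Row 3: (3,0)P 0/2 ✗ · (3,1)Q 1/3 ✗ · (3,2)P 0/1 ✗
Unsatisfied: (0,0), (0,2), (0,3), (1,0), (1,2), (1,3), (2,0), (3,0), (3,1), (3,2) — 10 in total.

10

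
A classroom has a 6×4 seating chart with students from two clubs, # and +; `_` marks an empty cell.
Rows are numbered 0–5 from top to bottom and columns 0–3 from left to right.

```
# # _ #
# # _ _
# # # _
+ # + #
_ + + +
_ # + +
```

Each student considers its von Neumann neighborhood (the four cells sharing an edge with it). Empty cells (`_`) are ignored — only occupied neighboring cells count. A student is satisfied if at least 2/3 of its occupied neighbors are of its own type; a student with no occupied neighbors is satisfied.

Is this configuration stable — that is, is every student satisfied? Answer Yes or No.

No

(0,0)# 2/2 ok
(0,1)# 2/2 ok
(0,3)# 0/0 ok
(1,0)# 3/3 ok
(1,1)# 3/3 ok
(2,0)# 2/3 ok
(2,1)# 4/4 ok
(2,2)# 1/2 unhappy
(3,0)+ 0/2 unhappy
(3,1)# 1/4 unhappy
(3,2)+ 1/4 unhappy
(3,3)# 0/2 unhappy
(4,1)+ 1/3 unhappy
(4,2)+ 4/4 ok
(4,3)+ 2/3 ok
(5,1)# 0/2 unhappy
(5,2)+ 2/3 ok
(5,3)+ 2/2 ok
For instance (2,2) has only 1/2 same-type neighbors, below 2/3.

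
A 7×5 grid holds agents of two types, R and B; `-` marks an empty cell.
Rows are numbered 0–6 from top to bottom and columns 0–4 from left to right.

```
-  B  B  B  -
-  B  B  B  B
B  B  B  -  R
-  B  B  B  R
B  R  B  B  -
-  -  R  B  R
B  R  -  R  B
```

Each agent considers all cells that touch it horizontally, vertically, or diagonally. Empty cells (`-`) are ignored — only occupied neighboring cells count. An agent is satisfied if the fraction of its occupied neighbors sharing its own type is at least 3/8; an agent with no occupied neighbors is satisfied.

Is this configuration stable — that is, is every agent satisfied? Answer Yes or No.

Row 0: (0,1)B 3/3 ✓ · (0,2)B 5/5 ✓ · (0,3)B 4/4 ✓
Row 1: (1,1)B 6/6 ✓ · (1,2)B 7/7 ✓ · (1,3)B 5/6 ✓ · (1,4)B 2/3 ✓
Row 2: (2,0)B 3/3 ✓ · (2,1)B 6/6 ✓ · (2,2)B 7/7 ✓ · (2,4)R 1/4 ✗
Row 3: (3,1)B 6/7 ✓ · (3,2)B 6/7 ✓ · (3,3)B 4/6 ✓ · (3,4)R 1/3 ✗
Row 4: (4,0)B 1/2 ✓ · (4,1)R 1/5 ✗ · (4,2)B 5/7 ✓ · (4,3)B 4/7 ✓
Row 5: (5,2)R 3/6 ✓ · (5,3)B 3/6 ✓ · (5,4)R 1/4 ✗
Row 6: (6,0)B 0/1 ✗ · (6,1)R 1/2 ✓ · (6,3)R 2/4 ✓ · (6,4)B 1/3 ✗
For instance (2,4) has only 1/4 same-type neighbors, below 3/8.

No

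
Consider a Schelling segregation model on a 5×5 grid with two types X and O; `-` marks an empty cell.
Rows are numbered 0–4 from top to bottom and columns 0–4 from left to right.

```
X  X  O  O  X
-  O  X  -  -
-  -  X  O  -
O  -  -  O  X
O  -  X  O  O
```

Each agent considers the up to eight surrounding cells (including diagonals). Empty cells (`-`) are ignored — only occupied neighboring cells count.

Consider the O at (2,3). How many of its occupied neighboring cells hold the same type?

Occupied neighbors of (2,3): (1,2)=X, (2,2)=X, (3,3)=O, (3,4)=X.
Same type (O): 1 of 4.

1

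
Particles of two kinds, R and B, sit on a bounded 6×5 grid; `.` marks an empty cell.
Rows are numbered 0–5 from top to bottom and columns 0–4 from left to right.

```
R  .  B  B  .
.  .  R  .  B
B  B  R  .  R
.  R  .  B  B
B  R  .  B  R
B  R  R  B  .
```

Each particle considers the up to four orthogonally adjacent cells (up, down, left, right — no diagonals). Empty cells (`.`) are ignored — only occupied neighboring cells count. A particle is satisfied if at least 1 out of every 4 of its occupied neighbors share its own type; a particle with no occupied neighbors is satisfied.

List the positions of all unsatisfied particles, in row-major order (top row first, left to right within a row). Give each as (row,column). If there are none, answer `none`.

Row 0: (0,0)R 0/0 ok · (0,2)B 1/2 ok · (0,3)B 1/1 ok
Row 1: (1,2)R 1/2 ok · (1,4)B 0/1 unhappy
Row 2: (2,0)B 1/1 ok · (2,1)B 1/3 ok · (2,2)R 1/2 ok · (2,4)R 0/2 unhappy
Row 3: (3,1)R 1/2 ok · (3,3)B 2/2 ok · (3,4)B 1/3 ok
Row 4: (4,0)B 1/2 ok · (4,1)R 2/3 ok · (4,3)B 2/3 ok · (4,4)R 0/2 unhappy
Row 5: (5,0)B 1/2 ok · (5,1)R 2/3 ok · (5,2)R 1/2 ok · (5,3)B 1/2 ok

(1,4), (2,4), (4,4)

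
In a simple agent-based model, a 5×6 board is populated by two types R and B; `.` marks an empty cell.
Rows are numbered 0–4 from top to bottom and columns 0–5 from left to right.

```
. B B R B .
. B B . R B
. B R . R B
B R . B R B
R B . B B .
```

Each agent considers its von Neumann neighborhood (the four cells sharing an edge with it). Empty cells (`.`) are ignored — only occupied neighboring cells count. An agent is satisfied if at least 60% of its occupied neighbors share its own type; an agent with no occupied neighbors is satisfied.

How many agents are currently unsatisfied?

14

(0,1)B 2/2 satisfied
(0,2)B 2/3 satisfied
(0,3)R 0/2 not
(0,4)B 0/2 not
(1,1)B 3/3 satisfied
(1,2)B 2/3 satisfied
(1,4)R 1/3 not
(1,5)B 1/2 not
(2,1)B 1/3 not
(2,2)R 0/2 not
(2,4)R 2/3 satisfied
(2,5)B 2/3 satisfied
(3,0)B 0/2 not
(3,1)R 0/3 not
(3,3)B 1/2 not
(3,4)R 1/4 not
(3,5)B 1/2 not
(4,0)R 0/2 not
(4,1)B 0/2 not
(4,3)B 2/2 satisfied
(4,4)B 1/2 not
Unsatisfied: (0,3), (0,4), (1,4), (1,5), (2,1), (2,2), (3,0), (3,1), (3,3), (3,4), (3,5), (4,0), (4,1), (4,4) — 14 in total.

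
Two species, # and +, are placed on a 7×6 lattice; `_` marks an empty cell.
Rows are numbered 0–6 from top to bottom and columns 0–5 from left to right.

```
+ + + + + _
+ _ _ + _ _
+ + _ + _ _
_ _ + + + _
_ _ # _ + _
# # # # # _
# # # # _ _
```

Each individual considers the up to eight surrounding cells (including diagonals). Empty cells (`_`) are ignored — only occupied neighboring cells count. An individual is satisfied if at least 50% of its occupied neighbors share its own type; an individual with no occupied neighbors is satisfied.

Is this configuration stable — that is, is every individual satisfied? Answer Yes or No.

Yes

(0,0)+ 2/2 ok
(0,1)+ 3/3 ok
(0,2)+ 3/3 ok
(0,3)+ 3/3 ok
(0,4)+ 2/2 ok
(1,0)+ 4/4 ok
(1,3)+ 4/4 ok
(2,0)+ 2/2 ok
(2,1)+ 3/3 ok
(2,3)+ 4/4 ok
(3,2)+ 3/4 ok
(3,3)+ 4/5 ok
(3,4)+ 3/3 ok
(4,2)# 3/5 ok
(4,4)+ 2/4 ok
(5,0)# 3/3 ok
(5,1)# 6/6 ok
(5,2)# 6/6 ok
(5,3)# 5/6 ok
(5,4)# 2/3 ok
(6,0)# 3/3 ok
(6,1)# 5/5 ok
(6,2)# 5/5 ok
(6,3)# 4/4 ok
All meet the threshold, so the configuration is stable.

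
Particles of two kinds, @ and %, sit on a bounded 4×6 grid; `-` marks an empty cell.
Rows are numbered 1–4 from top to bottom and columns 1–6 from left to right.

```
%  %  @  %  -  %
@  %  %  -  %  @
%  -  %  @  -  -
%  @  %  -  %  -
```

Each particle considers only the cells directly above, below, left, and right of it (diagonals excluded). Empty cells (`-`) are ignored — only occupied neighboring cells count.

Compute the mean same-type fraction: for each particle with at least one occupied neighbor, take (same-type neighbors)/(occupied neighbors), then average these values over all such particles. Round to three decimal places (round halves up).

0.292

Row 1: (1,1)% 1/2 · (1,2)% 2/3 · (1,3)@ 0/3 · (1,4)% 0/1 · (1,6)% 0/1
Row 2: (2,1)@ 0/3 · (2,2)% 2/3 · (2,3)% 2/3 · (2,5)% 0/1 · (2,6)@ 0/2
Row 3: (3,1)% 1/2 · (3,3)% 2/3 · (3,4)@ 0/1
Row 4: (4,1)% 1/2 · (4,2)@ 0/2 · (4,3)% 1/2 · (4,5)% — no occupied neighbors
Sum over 16 particles: 1/2 + 2/3 + 0/3 + 0/1 + 0/1 + 0/3 + 2/3 + 2/3 + 0/1 + 0/2 + 1/2 + 2/3 + 0/1 + 1/2 + 0/2 + 1/2 = 14/3; mean = 14/3 ÷ 16 = 7/24 = 0.291666… → 0.292.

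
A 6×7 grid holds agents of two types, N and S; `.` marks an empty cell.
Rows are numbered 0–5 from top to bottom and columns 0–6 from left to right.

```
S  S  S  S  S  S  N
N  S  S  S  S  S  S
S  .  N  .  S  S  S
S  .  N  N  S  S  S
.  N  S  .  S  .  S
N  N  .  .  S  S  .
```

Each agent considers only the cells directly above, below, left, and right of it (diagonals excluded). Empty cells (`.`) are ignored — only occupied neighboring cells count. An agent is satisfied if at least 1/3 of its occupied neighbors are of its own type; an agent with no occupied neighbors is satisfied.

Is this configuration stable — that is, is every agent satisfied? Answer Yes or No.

No

Row 0: (0,0)S 1/2 satisfied · (0,1)S 3/3 satisfied · (0,2)S 3/3 satisfied · (0,3)S 3/3 satisfied · (0,4)S 3/3 satisfied · (0,5)S 2/3 satisfied · (0,6)N 0/2 not
Row 1: (1,0)N 0/3 not · (1,1)S 2/3 satisfied · (1,2)S 3/4 satisfied · (1,3)S 3/3 satisfied · (1,4)S 4/4 satisfied · (1,5)S 4/4 satisfied · (1,6)S 2/3 satisfied
Row 2: (2,0)S 1/2 satisfied · (2,2)N 1/2 satisfied · (2,4)S 3/3 satisfied · (2,5)S 4/4 satisfied · (2,6)S 3/3 satisfied
Row 3: (3,0)S 1/1 satisfied · (3,2)N 2/3 satisfied · (3,3)N 1/2 satisfied · (3,4)S 3/4 satisfied · (3,5)S 3/3 satisfied · (3,6)S 3/3 satisfied
Row 4: (4,1)N 1/2 satisfied · (4,2)S 0/2 not · (4,4)S 2/2 satisfied · (4,6)S 1/1 satisfied
Row 5: (5,0)N 1/1 satisfied · (5,1)N 2/2 satisfied · (5,4)S 2/2 satisfied · (5,5)S 1/1 satisfied
For instance (0,6) has only 0/2 same-type neighbors, below 1/3.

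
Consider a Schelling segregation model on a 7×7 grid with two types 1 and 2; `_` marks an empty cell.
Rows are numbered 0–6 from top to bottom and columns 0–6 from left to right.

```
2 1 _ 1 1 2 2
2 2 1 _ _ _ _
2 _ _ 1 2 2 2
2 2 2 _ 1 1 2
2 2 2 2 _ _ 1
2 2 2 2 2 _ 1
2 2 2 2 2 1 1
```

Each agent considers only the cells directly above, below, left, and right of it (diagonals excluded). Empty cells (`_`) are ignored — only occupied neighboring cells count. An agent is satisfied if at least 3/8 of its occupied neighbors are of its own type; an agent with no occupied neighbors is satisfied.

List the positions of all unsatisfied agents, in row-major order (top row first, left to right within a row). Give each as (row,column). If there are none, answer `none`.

(0,1), (1,1), (1,2), (2,3), (2,4), (3,5), (3,6)

Row 0: (0,0)2 1/2 satisfied · (0,1)1 0/2 not · (0,3)1 1/1 satisfied · (0,4)1 1/2 satisfied · (0,5)2 1/2 satisfied · (0,6)2 1/1 satisfied
Row 1: (1,0)2 3/3 satisfied · (1,1)2 1/3 not · (1,2)1 0/1 not
Row 2: (2,0)2 2/2 satisfied · (2,3)1 0/1 not · (2,4)2 1/3 not · (2,5)2 2/3 satisfied · (2,6)2 2/2 satisfied
Row 3: (3,0)2 3/3 satisfied · (3,1)2 3/3 satisfied · (3,2)2 2/2 satisfied · (3,4)1 1/2 satisfied · (3,5)1 1/3 not · (3,6)2 1/3 not
Row 4: (4,0)2 3/3 satisfied · (4,1)2 4/4 satisfied · (4,2)2 4/4 satisfied · (4,3)2 2/2 satisfied · (4,6)1 1/2 satisfied
Row 5: (5,0)2 3/3 satisfied · (5,1)2 4/4 satisfied · (5,2)2 4/4 satisfied · (5,3)2 4/4 satisfied · (5,4)2 2/2 satisfied · (5,6)1 2/2 satisfied
Row 6: (6,0)2 2/2 satisfied · (6,1)2 3/3 satisfied · (6,2)2 3/3 satisfied · (6,3)2 3/3 satisfied · (6,4)2 2/3 satisfied · (6,5)1 1/2 satisfied · (6,6)1 2/2 satisfied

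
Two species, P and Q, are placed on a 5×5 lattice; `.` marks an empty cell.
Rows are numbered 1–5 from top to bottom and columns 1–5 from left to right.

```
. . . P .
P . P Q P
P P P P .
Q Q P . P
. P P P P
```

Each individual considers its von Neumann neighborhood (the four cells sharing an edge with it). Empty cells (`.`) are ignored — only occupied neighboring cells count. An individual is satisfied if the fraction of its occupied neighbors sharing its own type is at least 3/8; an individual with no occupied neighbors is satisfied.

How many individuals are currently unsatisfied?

4

Row 1: (1,4)P 0/1 not
Row 2: (2,1)P 1/1 satisfied · (2,3)P 1/2 satisfied · (2,4)Q 0/4 not · (2,5)P 0/1 not
Row 3: (3,1)P 2/3 satisfied · (3,2)P 2/3 satisfied · (3,3)P 4/4 satisfied · (3,4)P 1/2 satisfied
Row 4: (4,1)Q 1/2 satisfied · (4,2)Q 1/4 not · (4,3)P 2/3 satisfied · (4,5)P 1/1 satisfied
Row 5: (5,2)P 1/2 satisfied · (5,3)P 3/3 satisfied · (5,4)P 2/2 satisfied · (5,5)P 2/2 satisfied
Unsatisfied: (1,4), (2,4), (2,5), (4,2) — 4 in total.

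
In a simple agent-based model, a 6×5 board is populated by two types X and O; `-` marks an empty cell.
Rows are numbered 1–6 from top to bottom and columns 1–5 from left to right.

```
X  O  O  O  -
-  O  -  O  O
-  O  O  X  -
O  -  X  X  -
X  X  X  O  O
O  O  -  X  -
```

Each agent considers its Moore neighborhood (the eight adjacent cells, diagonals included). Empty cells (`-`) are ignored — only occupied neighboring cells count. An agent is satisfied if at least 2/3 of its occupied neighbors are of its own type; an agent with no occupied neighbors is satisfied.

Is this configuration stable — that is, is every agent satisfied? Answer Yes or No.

(1,1)X 0/2 not
(1,2)O 2/3 satisfied
(1,3)O 4/4 satisfied
(1,4)O 3/3 satisfied
(2,2)O 4/5 satisfied
(2,4)O 4/5 satisfied
(2,5)O 2/3 satisfied
(3,2)O 3/4 satisfied
(3,3)O 3/6 not
(3,4)X 2/5 not
(4,1)O 1/3 not
(4,3)X 4/7 not
(4,4)X 3/6 not
(5,1)X 1/4 not
(5,2)X 3/6 not
(5,3)X 4/6 satisfied
(5,4)O 1/5 not
(5,5)O 1/3 not
(6,1)O 1/3 not
(6,2)O 1/4 not
(6,4)X 1/3 not
For instance (1,1) has only 0/2 same-type neighbors, below 2/3.

No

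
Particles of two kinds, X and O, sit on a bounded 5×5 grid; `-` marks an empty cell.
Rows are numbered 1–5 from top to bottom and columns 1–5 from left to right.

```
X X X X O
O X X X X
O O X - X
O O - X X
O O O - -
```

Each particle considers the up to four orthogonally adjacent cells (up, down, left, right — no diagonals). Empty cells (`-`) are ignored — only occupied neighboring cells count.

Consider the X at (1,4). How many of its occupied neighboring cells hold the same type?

Occupied neighbors of (1,4): (2,4)=X, (1,3)=X, (1,5)=O.
Same type (X): 2 of 3.

2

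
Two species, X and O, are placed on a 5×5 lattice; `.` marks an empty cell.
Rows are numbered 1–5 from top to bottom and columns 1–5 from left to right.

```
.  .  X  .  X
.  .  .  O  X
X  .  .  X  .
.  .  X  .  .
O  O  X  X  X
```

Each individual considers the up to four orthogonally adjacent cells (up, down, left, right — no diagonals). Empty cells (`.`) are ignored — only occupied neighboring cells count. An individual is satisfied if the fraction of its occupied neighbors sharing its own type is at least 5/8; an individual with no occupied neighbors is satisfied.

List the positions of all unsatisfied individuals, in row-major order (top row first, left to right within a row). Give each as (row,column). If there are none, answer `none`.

(2,4), (2,5), (3,4), (5,2)

(1,3)X 0/0 satisfied
(1,5)X 1/1 satisfied
(2,4)O 0/2 not
(2,5)X 1/2 not
(3,1)X 0/0 satisfied
(3,4)X 0/1 not
(4,3)X 1/1 satisfied
(5,1)O 1/1 satisfied
(5,2)O 1/2 not
(5,3)X 2/3 satisfied
(5,4)X 2/2 satisfied
(5,5)X 1/1 satisfied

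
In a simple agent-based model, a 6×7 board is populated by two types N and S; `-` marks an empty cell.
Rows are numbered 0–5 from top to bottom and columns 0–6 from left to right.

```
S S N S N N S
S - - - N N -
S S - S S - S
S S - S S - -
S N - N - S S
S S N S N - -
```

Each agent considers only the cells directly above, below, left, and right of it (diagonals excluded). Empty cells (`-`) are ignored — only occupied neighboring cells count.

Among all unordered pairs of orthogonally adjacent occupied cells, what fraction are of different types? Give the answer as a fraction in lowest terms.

13/32

Scan each occupied cell's neighbors to the right and below so each pair is counted once.
From row 0: 4 unlike of 9 pairs (running 4/9).
From row 1: 1 unlike of 3 pairs (running 5/12).
From row 2: 0 unlike of 6 pairs (running 5/18).
From row 3: 2 unlike of 5 pairs (running 7/23).
From row 4: 3 unlike of 5 pairs (running 10/28).
From row 5: 3 unlike of 4 pairs (running 13/32).
Total adjacent occupied pairs: 32; unlike-type pairs: 13.
13/32 is already in lowest terms.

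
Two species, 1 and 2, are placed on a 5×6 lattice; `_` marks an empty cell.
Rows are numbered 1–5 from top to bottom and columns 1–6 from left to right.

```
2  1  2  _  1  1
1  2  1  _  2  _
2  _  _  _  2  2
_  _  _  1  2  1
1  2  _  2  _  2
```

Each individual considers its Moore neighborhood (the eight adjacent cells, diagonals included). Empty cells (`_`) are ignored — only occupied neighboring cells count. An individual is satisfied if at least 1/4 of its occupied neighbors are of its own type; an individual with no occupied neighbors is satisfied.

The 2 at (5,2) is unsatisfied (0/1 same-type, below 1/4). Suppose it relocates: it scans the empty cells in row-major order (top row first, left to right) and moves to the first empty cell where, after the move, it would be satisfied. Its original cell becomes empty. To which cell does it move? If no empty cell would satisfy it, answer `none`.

Vacating (5,2). Empty cells in order:
  (1,4): 2/4 same-type → satisfied — stop here.

(1,4)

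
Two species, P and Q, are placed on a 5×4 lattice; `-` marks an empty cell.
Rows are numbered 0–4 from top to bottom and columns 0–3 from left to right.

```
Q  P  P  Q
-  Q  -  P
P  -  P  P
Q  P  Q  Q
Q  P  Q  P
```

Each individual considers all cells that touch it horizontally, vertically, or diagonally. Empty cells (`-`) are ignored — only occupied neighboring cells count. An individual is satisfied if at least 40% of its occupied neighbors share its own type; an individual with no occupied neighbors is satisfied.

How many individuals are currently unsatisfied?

(0,0)Q 1/2 ✓
(0,1)P 1/3 ✗
(0,2)P 2/4 ✓
(0,3)Q 0/2 ✗
(1,1)Q 1/5 ✗
(1,3)P 3/4 ✓
(2,0)P 1/3 ✗
(2,2)P 3/6 ✓
(2,3)P 2/4 ✓
(3,0)Q 1/4 ✗
(3,1)P 3/7 ✓
(3,2)Q 2/7 ✗
(3,3)Q 2/5 ✓
(4,0)Q 1/3 ✗
(4,1)P 1/5 ✗
(4,2)Q 2/5 ✓
(4,3)P 0/3 ✗
Unsatisfied: (0,1), (0,3), (1,1), (2,0), (3,0), (3,2), (4,0), (4,1), (4,3) — 9 in total.

9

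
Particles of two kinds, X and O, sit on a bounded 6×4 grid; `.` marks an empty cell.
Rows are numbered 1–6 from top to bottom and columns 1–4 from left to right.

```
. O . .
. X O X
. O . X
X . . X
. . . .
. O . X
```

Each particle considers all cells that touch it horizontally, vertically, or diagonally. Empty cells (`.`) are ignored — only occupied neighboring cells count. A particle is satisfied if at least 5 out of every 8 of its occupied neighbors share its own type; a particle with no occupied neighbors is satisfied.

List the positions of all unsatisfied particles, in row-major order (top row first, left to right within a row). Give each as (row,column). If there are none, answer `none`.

(1,2)O 1/2 unhappy
(2,2)X 0/3 unhappy
(2,3)O 2/5 unhappy
(2,4)X 1/2 unhappy
(3,2)O 1/3 unhappy
(3,4)X 2/3 ok
(4,1)X 0/1 unhappy
(4,4)X 1/1 ok
(6,2)O 0/0 ok
(6,4)X 0/0 ok

(1,2), (2,2), (2,3), (2,4), (3,2), (4,1)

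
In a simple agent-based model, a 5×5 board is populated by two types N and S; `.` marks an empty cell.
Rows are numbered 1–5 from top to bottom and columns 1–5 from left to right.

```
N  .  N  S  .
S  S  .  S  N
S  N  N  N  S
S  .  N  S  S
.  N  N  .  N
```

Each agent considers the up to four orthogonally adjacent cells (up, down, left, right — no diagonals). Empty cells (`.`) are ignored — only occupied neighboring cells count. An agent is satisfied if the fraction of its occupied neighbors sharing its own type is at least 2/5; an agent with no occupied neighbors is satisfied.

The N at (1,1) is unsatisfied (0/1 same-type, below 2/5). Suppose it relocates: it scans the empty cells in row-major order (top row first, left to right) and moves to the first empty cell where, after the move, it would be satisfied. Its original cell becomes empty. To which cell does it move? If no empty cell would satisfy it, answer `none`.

Vacating (1,1). Empty cells in order:
  (1,2): 1/2 same-type → satisfied — stop here.

(1,2)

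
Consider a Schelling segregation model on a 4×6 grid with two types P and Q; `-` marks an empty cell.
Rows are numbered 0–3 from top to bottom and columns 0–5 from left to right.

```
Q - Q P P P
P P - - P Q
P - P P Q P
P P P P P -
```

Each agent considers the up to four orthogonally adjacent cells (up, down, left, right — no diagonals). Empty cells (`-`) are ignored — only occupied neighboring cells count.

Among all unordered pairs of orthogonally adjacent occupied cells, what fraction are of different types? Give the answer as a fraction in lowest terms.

9/22

Scan each occupied cell's neighbors to the right and below so each pair is counted once.
Row 0: Q(0,0)–P(1,0)≠ Q(0,2)–P(0,3)≠ P(0,3)–P(0,4)= P(0,4)–P(0,5)= P(0,4)–P(1,4)= P(0,5)–Q(1,5)≠  → 3/6 unlike.
Row 1: P(1,0)–P(1,1)= P(1,0)–P(2,0)= P(1,4)–Q(1,5)≠ P(1,4)–Q(2,4)≠ Q(1,5)–P(2,5)≠  → 3/5 unlike.
Row 2: P(2,0)–P(3,0)= P(2,2)–P(2,3)= P(2,2)–P(3,2)= P(2,3)–Q(2,4)≠ P(2,3)–P(3,3)= Q(2,4)–P(2,5)≠ Q(2,4)–P(3,4)≠  → 3/7 unlike.
Row 3: P(3,0)–P(3,1)= P(3,1)–P(3,2)= P(3,2)–P(3,3)= P(3,3)–P(3,4)=  → 0/4 unlike.
Total adjacent occupied pairs: 22; unlike-type pairs: 9.
9/22 is already in lowest terms.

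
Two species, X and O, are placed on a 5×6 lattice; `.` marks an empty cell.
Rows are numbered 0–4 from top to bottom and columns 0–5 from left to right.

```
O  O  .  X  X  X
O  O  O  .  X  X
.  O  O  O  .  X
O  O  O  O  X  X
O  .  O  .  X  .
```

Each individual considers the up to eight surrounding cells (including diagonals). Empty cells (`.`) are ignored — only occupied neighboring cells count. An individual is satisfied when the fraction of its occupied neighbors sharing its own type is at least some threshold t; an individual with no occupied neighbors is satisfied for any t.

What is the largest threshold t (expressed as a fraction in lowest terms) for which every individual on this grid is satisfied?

3/5

(0,0)O 3/3
(0,1)O 4/4
(0,3)X 2/3
(0,4)X 4/4
(0,5)X 3/3
(1,0)O 4/4
(1,1)O 6/6
(1,2)O 5/6
(1,4)X 5/6
(1,5)X 4/4
(2,1)O 7/7
(2,2)O 7/7
(2,3)O 4/6
(2,5)X 4/4
(3,0)O 3/3
(3,1)O 6/6
(3,2)O 6/6
(3,3)O 4/6
(3,4)X 3/5
(3,5)X 3/3
(4,0)O 2/2
(4,2)O 3/3
(4,4)X 2/3
The smallest same-type fraction is 3/5 at (3,4), which reduces to 3/5. Any threshold above that leaves this individual unsatisfied.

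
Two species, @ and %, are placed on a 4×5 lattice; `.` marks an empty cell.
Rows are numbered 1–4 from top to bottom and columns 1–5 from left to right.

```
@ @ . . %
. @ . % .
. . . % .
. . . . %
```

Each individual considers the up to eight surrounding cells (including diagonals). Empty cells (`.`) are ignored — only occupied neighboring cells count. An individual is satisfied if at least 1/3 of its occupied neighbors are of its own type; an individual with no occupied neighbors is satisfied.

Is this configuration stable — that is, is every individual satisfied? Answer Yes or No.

Yes

Row 1: (1,1)@ 2/2 ✓ · (1,2)@ 2/2 ✓ · (1,5)% 1/1 ✓
Row 2: (2,2)@ 2/2 ✓ · (2,4)% 2/2 ✓
Row 3: (3,4)% 2/2 ✓
Row 4: (4,5)% 1/1 ✓
All meet the threshold, so the configuration is stable.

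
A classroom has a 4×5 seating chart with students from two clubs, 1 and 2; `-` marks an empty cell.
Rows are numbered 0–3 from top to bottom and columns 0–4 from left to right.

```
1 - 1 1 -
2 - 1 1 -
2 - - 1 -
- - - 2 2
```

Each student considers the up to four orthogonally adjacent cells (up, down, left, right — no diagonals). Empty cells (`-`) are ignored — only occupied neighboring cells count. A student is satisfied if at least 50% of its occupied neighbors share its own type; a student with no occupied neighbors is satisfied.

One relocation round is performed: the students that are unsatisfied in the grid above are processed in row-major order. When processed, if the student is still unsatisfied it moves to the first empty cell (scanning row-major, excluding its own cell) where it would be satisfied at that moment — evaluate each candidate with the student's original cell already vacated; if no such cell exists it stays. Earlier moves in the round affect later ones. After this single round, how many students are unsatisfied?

0

Initially unsatisfied (in order): (0,0).
  (0,0) → (0,1).
Resulting grid:
- 1 1 1 -
2 - 1 1 -
2 - - 1 -
- - - 2 2
All satisfied now.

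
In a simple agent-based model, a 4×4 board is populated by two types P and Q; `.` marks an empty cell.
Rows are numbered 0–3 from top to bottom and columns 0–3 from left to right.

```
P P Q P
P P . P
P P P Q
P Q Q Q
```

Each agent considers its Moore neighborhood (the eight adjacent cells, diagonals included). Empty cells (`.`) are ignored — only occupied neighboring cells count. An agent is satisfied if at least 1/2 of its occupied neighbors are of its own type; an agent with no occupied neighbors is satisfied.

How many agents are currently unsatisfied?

Row 0: (0,0)P 3/3 ok · (0,1)P 3/4 ok · (0,2)Q 0/4 unhappy · (0,3)P 1/2 ok
Row 1: (1,0)P 5/5 ok · (1,1)P 6/7 ok · (1,3)P 2/4 ok
Row 2: (2,0)P 4/5 ok · (2,1)P 5/7 ok · (2,2)P 3/7 unhappy · (2,3)Q 2/4 ok
Row 3: (3,0)P 2/3 ok · (3,1)Q 1/5 unhappy · (3,2)Q 3/5 ok · (3,3)Q 2/3 ok
Unsatisfied: (0,2), (2,2), (3,1) — 3 in total.

3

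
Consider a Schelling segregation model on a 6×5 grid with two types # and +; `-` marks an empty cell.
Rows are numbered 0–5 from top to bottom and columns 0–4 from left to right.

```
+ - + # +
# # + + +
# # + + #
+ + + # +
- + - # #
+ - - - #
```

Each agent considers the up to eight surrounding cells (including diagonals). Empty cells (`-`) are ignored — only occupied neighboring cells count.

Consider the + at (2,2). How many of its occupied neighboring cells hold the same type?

Occupied neighbors of (2,2): (1,1)=#, (1,2)=+, (1,3)=+, (2,1)=#, (2,3)=+, (3,1)=+, (3,2)=+, (3,3)=#.
Same type (+): 5 of 8.

5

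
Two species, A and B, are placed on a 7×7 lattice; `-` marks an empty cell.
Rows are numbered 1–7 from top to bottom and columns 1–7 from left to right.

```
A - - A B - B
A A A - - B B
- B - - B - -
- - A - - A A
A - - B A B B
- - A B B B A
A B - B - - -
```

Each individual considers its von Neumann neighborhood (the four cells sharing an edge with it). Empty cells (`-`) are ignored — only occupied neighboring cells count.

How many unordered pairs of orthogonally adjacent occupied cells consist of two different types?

11

Scan each occupied cell's neighbors to the right and below so each pair is counted once.
From row 1: 1 unlike of 3 pairs (running 1/3).
From row 2: 1 unlike of 4 pairs (running 2/7).
From row 4: 2 unlike of 3 pairs (running 4/10).
From row 5: 4 unlike of 7 pairs (running 8/17).
From row 6: 2 unlike of 5 pairs (running 10/22).
From row 7: 1 unlike of 1 pairs (running 11/23).
Total adjacent occupied pairs: 23; unlike-type pairs: 11.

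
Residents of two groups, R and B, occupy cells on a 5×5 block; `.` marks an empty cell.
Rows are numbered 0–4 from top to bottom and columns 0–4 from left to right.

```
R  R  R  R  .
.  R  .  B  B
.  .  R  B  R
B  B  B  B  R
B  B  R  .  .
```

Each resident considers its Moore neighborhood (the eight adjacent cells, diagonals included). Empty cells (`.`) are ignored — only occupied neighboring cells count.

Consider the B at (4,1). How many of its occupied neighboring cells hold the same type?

4

Occupied neighbors of (4,1): (3,0)=B, (3,1)=B, (3,2)=B, (4,0)=B, (4,2)=R.
Same type (B): 4 of 5.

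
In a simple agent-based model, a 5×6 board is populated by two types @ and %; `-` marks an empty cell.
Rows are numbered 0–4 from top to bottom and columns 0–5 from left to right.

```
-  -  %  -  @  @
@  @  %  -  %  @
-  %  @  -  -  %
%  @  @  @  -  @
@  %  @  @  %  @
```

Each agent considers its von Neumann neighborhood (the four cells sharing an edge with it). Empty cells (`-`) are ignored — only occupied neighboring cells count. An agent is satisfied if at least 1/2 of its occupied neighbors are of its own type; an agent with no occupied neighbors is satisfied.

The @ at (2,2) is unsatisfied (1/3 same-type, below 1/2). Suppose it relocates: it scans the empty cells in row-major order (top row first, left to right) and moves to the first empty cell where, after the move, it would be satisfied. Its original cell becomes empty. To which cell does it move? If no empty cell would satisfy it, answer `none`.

Vacating (2,2). Empty cells in order:
  (0,0): 1/1 same-type → satisfied — stop here.

(0,0)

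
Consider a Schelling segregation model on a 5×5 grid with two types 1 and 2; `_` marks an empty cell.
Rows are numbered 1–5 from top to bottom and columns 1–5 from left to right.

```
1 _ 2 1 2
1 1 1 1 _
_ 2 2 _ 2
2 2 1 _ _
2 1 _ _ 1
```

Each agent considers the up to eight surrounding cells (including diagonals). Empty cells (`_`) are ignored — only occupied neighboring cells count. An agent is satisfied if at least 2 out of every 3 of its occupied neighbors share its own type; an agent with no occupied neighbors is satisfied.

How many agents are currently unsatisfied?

11

(1,1)1 2/2 ok
(1,3)2 0/4 unhappy
(1,4)1 2/4 unhappy
(1,5)2 0/2 unhappy
(2,1)1 2/3 ok
(2,2)1 3/6 unhappy
(2,3)1 3/6 unhappy
(2,4)1 2/6 unhappy
(3,2)2 3/7 unhappy
(3,3)2 2/6 unhappy
(3,5)2 0/1 unhappy
(4,1)2 3/4 ok
(4,2)2 4/6 ok
(4,3)1 1/4 unhappy
(5,1)2 2/3 ok
(5,2)1 1/4 unhappy
(5,5)1 0/0 ok
Unsatisfied: (1,3), (1,4), (1,5), (2,2), (2,3), (2,4), (3,2), (3,3), (3,5), (4,3), (5,2) — 11 in total.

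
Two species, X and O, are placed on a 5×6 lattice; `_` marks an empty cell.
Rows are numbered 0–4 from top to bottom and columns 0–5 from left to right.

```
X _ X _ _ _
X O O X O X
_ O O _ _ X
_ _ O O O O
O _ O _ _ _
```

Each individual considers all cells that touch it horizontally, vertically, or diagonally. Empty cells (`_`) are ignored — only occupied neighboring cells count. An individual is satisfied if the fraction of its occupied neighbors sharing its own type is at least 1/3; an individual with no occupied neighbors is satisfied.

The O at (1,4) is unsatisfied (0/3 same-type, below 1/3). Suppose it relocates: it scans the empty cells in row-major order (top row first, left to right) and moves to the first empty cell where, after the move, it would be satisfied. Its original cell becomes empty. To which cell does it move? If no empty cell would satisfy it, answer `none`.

Vacating (1,4). Empty cells in order:
  (0,1): 2/5 same-type → satisfied — stop here.

(0,1)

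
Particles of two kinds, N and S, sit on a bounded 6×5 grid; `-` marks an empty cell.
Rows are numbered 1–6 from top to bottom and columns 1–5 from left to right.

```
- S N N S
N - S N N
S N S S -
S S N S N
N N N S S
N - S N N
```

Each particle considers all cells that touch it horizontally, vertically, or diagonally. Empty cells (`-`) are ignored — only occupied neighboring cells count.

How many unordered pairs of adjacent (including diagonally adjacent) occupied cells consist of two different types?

40

Scan each occupied cell's neighbors to the right and below (and the two forward diagonals) so each pair is counted once.
From row 1: 7 unlike of 12 pairs (running 7/12).
From row 2: 6 unlike of 10 pairs (running 13/22).
From row 3: 7 unlike of 14 pairs (running 20/36).
From row 4: 12 unlike of 17 pairs (running 32/53).
From row 5: 7 unlike of 14 pairs (running 39/67).
From row 6: 1 unlike of 2 pairs (running 40/69).
Total adjacent occupied pairs: 69; unlike-type pairs: 40.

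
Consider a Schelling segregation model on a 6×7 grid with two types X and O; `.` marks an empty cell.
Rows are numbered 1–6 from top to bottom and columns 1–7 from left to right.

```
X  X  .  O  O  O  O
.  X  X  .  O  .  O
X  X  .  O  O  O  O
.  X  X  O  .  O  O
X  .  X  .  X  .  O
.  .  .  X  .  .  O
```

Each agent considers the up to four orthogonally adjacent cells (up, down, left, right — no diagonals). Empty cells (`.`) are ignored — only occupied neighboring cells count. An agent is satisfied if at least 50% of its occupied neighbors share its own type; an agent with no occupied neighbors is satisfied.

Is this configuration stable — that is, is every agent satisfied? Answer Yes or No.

(1,1)X 1/1 satisfied
(1,2)X 2/2 satisfied
(1,4)O 1/1 satisfied
(1,5)O 3/3 satisfied
(1,6)O 2/2 satisfied
(1,7)O 2/2 satisfied
(2,2)X 3/3 satisfied
(2,3)X 1/1 satisfied
(2,5)O 2/2 satisfied
(2,7)O 2/2 satisfied
(3,1)X 1/1 satisfied
(3,2)X 3/3 satisfied
(3,4)O 2/2 satisfied
(3,5)O 3/3 satisfied
(3,6)O 3/3 satisfied
(3,7)O 3/3 satisfied
(4,2)X 2/2 satisfied
(4,3)X 2/3 satisfied
(4,4)O 1/2 satisfied
(4,6)O 2/2 satisfied
(4,7)O 3/3 satisfied
(5,1)X 0/0 satisfied
(5,3)X 1/1 satisfied
(5,5)X 0/0 satisfied
(5,7)O 2/2 satisfied
(6,4)X 0/0 satisfied
(6,7)O 1/1 satisfied
All meet the threshold, so the configuration is stable.

Yes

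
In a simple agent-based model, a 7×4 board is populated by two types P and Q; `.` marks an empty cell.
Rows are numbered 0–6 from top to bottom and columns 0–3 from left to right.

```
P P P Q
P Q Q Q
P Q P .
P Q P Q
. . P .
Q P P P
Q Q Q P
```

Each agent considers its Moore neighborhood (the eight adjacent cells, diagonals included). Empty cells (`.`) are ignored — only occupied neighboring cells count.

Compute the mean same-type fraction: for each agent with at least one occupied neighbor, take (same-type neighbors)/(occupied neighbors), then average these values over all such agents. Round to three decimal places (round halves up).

(0,0)P 2/3
(0,1)P 3/5
(0,2)P 1/5
(0,3)Q 2/3
(1,0)P 3/5
(1,1)Q 2/8
(1,2)Q 4/7
(1,3)Q 2/4
(2,0)P 2/5
(2,1)Q 3/8
(2,2)P 1/7
(3,0)P 1/3
(3,1)Q 1/6
(3,2)P 2/5
(3,3)Q 0/3
(4,2)P 4/6
(5,0)Q 2/3
(5,1)P 2/6
(5,2)P 4/6
(5,3)P 3/4
(6,0)Q 2/3
(6,1)Q 3/5
(6,2)Q 1/5
(6,3)P 2/3
Sum over 24 agents: 2/3 + 3/5 + 1/5 + 2/3 + 3/5 + 2/8 + 4/7 + 2/4 + 2/5 + 3/8 + 1/7 + 1/3 + 1/6 + 2/5 + 0/3 + 4/6 + 2/3 + 2/6 + 4/6 + 3/4 + 2/3 + 3/5 + 1/5 + 2/3 = 621/56; mean = 621/56 ÷ 24 = 207/448 = 0.462053… → 0.462.

0.462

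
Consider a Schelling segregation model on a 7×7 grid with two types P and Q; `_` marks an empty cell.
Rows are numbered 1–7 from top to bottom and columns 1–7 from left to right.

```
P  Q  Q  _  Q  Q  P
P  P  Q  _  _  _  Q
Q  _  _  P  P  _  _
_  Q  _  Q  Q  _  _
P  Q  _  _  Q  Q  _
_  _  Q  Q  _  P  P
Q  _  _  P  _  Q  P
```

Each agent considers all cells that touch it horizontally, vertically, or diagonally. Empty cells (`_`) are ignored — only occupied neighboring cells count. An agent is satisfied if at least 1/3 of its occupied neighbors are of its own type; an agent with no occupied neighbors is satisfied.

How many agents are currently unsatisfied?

(1,1)P 2/3 ✓
(1,2)Q 2/5 ✓
(1,3)Q 2/3 ✓
(1,5)Q 1/1 ✓
(1,6)Q 2/3 ✓
(1,7)P 0/2 ✗
(2,1)P 2/4 ✓
(2,2)P 2/6 ✓
(2,3)Q 2/4 ✓
(2,7)Q 1/2 ✓
(3,1)Q 1/3 ✓
(3,4)P 1/4 ✗
(3,5)P 1/3 ✓
(4,2)Q 2/3 ✓
(4,4)Q 2/4 ✓
(4,5)Q 3/5 ✓
(5,1)P 0/2 ✗
(5,2)Q 2/3 ✓
(5,5)Q 4/5 ✓
(5,6)Q 2/4 ✓
(6,3)Q 2/3 ✓
(6,4)Q 2/3 ✓
(6,6)P 2/5 ✓
(6,7)P 2/4 ✓
(7,1)Q 0/0 ✓
(7,4)P 0/2 ✗
(7,6)Q 0/3 ✗
(7,7)P 2/3 ✓
Unsatisfied: (1,7), (3,4), (5,1), (7,4), (7,6) — 5 in total.

5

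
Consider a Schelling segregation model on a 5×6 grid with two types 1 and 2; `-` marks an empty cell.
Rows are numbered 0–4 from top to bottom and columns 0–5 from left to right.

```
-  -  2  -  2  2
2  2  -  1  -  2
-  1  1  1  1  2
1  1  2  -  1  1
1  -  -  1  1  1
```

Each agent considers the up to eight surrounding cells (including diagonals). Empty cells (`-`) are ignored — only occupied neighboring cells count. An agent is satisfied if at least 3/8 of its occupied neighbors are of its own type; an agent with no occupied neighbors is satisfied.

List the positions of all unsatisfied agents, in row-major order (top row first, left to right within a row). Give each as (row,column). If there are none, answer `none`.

(2,5), (3,2)

Row 0: (0,2)2 1/2 ✓ · (0,4)2 2/3 ✓ · (0,5)2 2/2 ✓
Row 1: (1,0)2 1/2 ✓ · (1,1)2 2/4 ✓ · (1,3)1 3/5 ✓ · (1,5)2 3/4 ✓
Row 2: (2,1)1 3/6 ✓ · (2,2)1 4/6 ✓ · (2,3)1 4/5 ✓ · (2,4)1 4/6 ✓ · (2,5)2 1/4 ✗
Row 3: (3,0)1 3/3 ✓ · (3,1)1 4/5 ✓ · (3,2)2 0/5 ✗ · (3,4)1 6/7 ✓ · (3,5)1 4/5 ✓
Row 4: (4,0)1 2/2 ✓ · (4,3)1 2/3 ✓ · (4,4)1 4/4 ✓ · (4,5)1 3/3 ✓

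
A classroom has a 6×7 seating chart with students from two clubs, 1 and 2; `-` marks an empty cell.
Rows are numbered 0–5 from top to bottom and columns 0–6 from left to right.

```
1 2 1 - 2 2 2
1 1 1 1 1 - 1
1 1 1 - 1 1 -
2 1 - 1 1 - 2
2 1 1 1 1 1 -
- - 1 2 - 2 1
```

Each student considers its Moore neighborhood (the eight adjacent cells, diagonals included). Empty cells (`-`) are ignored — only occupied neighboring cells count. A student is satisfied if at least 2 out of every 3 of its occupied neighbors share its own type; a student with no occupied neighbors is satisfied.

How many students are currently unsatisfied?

(0,0)1 2/3 satisfied
(0,1)2 0/5 not
(0,2)1 3/4 satisfied
(0,4)2 1/3 not
(0,5)2 2/4 not
(0,6)2 1/2 not
(1,0)1 4/5 satisfied
(1,1)1 7/8 satisfied
(1,2)1 5/6 satisfied
(1,3)1 5/6 satisfied
(1,4)1 3/5 not
(1,6)1 1/3 not
(2,0)1 4/5 satisfied
(2,1)1 6/7 satisfied
(2,2)1 6/6 satisfied
(2,4)1 5/5 satisfied
(2,5)1 4/5 satisfied
(3,0)2 1/5 not
(3,1)1 5/7 satisfied
(3,3)1 6/6 satisfied
(3,4)1 6/6 satisfied
(3,6)2 0/2 not
(4,0)2 1/3 not
(4,1)1 3/5 not
(4,2)1 5/6 satisfied
(4,3)1 5/6 satisfied
(4,4)1 4/6 satisfied
(4,5)1 3/5 not
(5,2)1 3/4 satisfied
(5,3)2 0/4 not
(5,5)2 0/3 not
(5,6)1 1/2 not
Unsatisfied: (0,1), (0,4), (0,5), (0,6), (1,4), (1,6), (3,0), (3,6), (4,0), (4,1), (4,5), (5,3), (5,5), (5,6) — 14 in total.

14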